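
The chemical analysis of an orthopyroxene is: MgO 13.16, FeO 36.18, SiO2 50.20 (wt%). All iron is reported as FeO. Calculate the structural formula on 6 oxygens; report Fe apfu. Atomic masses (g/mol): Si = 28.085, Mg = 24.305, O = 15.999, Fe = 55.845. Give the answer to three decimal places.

1.208 Fe apfu

MgO (M=40.304): mol = 0.32652; Mg = 0.32652, O = 0.32652.
FeO (M=71.844): mol = 0.50359; Fe = 0.50359, O = 0.50359.
SiO2 (M=60.083): mol = 0.83551; Si = 0.83551, O = 1.67102.
ΣO = 2.50113; factor = 6/ΣO = 2.39892.
Fe apfu = 0.50359 × 2.39892 = 1.208.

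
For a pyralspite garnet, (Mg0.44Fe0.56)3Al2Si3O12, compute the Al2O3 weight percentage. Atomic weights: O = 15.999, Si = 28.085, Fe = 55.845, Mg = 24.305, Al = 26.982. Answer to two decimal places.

Formula mass = 456.109 g/mol.
2 Al → 1.0000 mol Al2O3 per formula unit; M(Al2O3) = 101.961, so Al2O3 mass = 101.961 g.
101.961/456.109 × 100 = 22.35 wt%.

22.35 wt%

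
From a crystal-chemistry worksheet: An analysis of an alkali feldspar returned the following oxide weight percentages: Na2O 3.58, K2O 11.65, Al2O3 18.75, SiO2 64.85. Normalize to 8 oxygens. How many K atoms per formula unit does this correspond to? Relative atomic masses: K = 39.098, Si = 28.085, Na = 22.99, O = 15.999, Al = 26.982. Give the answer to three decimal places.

Na2O (M=61.979): mol = 0.05776; Na = 0.11552, O = 0.05776.
K2O (M=94.195): mol = 0.12368; K = 0.24736, O = 0.12368.
Al2O3 (M=101.961): mol = 0.18389; Al = 0.36778, O = 0.55167.
SiO2 (M=60.083): mol = 1.07934; Si = 1.07934, O = 2.15868.
ΣO = 2.89179; factor = 8/ΣO = 2.76645.
K apfu = 0.24736 × 2.76645 = 0.684.

0.684 K apfu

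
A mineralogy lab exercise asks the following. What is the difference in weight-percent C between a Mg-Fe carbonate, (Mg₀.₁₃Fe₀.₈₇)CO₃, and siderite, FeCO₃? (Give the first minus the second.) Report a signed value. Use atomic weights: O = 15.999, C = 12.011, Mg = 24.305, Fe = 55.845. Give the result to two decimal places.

0.38 percentage points

First mineral: 12.011 g C in 111.753 g formula = 10.75 wt% C.
Second mineral: 12.011 g C in 115.853 g formula = 10.37 wt% C.
10.75% − 10.37% gives a difference of 0.38 percentage points.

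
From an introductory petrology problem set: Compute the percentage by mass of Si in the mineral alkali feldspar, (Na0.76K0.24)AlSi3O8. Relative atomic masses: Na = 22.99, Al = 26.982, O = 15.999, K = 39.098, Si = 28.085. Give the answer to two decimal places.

M((Na0.76K0.24)AlSi3O8) = 266.085 g/mol.
Si contributes 3 × 28.085 = 84.255 g per mole.
84.255/266.085 = 0.3166 → 31.66%.

31.66 wt%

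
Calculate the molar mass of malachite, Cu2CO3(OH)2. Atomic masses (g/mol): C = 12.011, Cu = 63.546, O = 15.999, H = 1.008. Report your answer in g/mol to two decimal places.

M = 2×63.546 + 1×12.011 + 5×15.999 + 2×1.008

221.11 g/mol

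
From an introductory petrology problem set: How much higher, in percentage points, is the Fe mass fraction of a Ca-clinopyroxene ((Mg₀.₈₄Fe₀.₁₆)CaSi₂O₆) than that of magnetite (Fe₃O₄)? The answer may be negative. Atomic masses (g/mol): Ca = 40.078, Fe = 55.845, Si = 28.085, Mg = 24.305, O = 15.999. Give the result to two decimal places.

-68.33 percentage points

First mineral: 8.935 g Fe in 221.593 g formula = 4.03 wt% Fe.
Second mineral: 167.535 g Fe in 231.531 g formula = 72.36 wt% Fe.
4.03% − 72.36% gives a difference of -68.33 percentage points.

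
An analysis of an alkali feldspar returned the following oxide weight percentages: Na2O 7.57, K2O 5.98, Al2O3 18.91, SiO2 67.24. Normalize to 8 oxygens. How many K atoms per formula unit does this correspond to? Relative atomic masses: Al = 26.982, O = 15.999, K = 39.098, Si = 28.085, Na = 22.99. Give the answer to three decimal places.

Na2O (M=61.979): mol = 0.12214; Na = 0.24428, O = 0.12214.
K2O (M=94.195): mol = 0.06349; K = 0.12698, O = 0.06349.
Al2O3 (M=101.961): mol = 0.18546; Al = 0.37092, O = 0.55638.
SiO2 (M=60.083): mol = 1.11912; Si = 1.11912, O = 2.23824.
ΣO = 2.98025; factor = 8/ΣO = 2.68434.
K apfu = 0.12698 × 2.68434 = 0.341.

0.341 K apfu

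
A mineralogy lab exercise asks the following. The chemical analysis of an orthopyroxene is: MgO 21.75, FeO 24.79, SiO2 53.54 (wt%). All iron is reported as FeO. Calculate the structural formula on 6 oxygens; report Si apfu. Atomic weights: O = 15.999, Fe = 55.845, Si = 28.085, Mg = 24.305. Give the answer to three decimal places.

MgO: 21.75/40.304 = 0.53965 mol → 0.53965 mol Mg, 0.53965 mol O.
FeO: 24.79/71.844 = 0.34505 mol → 0.34505 mol Fe, 0.34505 mol O.
SiO2: 53.54/60.083 = 0.89110 mol → 0.89110 mol Si, 1.78220 mol O.
Total oxygen = 2.66690 mol. Normalization factor = 6/2.66690 = 2.24980.
Si per 6 O = 0.89110 × 2.24980 = 2.005.

2.005 Si apfu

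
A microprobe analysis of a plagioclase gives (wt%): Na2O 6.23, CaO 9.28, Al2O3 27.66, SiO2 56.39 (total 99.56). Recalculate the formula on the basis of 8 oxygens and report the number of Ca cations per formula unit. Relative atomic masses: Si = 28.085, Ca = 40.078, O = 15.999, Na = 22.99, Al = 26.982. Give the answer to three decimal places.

0.448 Ca apfu

Na2O: 6.23/61.979 = 0.10052 mol → 0.20104 mol Na, 0.10052 mol O.
CaO: 9.28/56.077 = 0.16549 mol → 0.16549 mol Ca, 0.16549 mol O.
Al2O3: 27.66/101.961 = 0.27128 mol → 0.54256 mol Al, 0.81384 mol O.
SiO2: 56.39/60.083 = 0.93854 mol → 0.93854 mol Si, 1.87708 mol O.
Total oxygen = 2.95693 mol. Normalization factor = 8/2.95693 = 2.70551.
Ca per 8 O = 0.16549 × 2.70551 = 0.448.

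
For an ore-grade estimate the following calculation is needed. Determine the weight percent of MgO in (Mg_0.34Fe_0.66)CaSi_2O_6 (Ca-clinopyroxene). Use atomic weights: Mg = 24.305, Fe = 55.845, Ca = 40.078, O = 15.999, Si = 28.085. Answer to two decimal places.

5.77 wt%

M((Mg_0.34Fe_0.66)CaSi_2O_6) = 237.363 g/mol; M(MgO) = 40.304 g/mol.
Moles MgO per formula unit = 0.34 Mg ÷ 1 = 0.3400.
MgO fraction = (0.3400 × 40.304) / 237.363 = 13.703/237.363 = 0.0577.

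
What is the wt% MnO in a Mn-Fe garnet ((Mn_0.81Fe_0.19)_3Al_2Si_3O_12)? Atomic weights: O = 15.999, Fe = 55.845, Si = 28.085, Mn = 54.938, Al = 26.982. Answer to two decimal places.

Formula mass = 495.538 g/mol.
2.43 Mn → 2.4300 mol MnO per formula unit; M(MnO) = 70.937, so MnO mass = 172.377 g.
172.377/495.538 × 100 = 34.79 wt%.

34.79 wt%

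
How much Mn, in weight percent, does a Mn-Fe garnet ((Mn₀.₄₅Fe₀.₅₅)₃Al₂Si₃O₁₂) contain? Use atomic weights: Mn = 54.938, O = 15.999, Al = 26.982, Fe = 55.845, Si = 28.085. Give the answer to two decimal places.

14.94 weight percent

Formula mass = 1.35×54.938 + 1.65×55.845 + 2×26.982 + 3×28.085 + 12×15.999 = 496.518 g/mol, of which 74.166 g is Mn.
So Mn makes up 74.166/496.518 = 0.1494 of the mass, i.e. 14.94%.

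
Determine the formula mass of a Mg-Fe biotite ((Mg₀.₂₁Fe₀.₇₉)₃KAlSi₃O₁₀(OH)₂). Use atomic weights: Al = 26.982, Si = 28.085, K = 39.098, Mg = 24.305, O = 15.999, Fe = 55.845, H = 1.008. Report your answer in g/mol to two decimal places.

The formula mass is the sum 0.63(24.305) + 2.37(55.845) + 1(39.098) + 1(26.982) + 3(28.085) + 12(15.999) + 2(1.008).

492.00 g/mol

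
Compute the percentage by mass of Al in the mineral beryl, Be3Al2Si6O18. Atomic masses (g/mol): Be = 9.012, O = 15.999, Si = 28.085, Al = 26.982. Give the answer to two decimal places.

10.04 wt%

Molar mass of Be3Al2Si6O18: 3*9.012 + 2*26.982 + 6*28.085 + 18*15.999 = 537.492 g/mol.
Mass of Al per formula unit: 2 × 26.982 = 53.964 g.
Weight fraction Al = 53.964 / 537.492 = 0.1004.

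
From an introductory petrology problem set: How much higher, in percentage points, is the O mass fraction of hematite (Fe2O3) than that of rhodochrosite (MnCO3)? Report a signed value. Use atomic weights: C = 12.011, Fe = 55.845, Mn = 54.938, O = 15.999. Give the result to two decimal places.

-11.70 percentage points

M(Fe2O3) = 159.687 g/mol, so wt% O = 47.997/159.687 × 100 = 30.06%.
M(MnCO3) = 114.946 g/mol, so wt% O = 47.997/114.946 × 100 = 41.76%.
30.06 − 41.76 = -11.70 pp.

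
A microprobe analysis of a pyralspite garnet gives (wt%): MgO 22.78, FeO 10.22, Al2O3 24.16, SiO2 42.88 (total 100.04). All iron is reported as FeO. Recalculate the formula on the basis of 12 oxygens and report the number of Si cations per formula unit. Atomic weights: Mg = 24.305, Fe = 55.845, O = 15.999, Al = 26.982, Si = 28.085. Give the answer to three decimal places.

22.78 wt% MgO ÷ 40.304 g/mol = 0.56520 mol, giving 0.56520 Mg and 0.56520 O.
10.22 wt% FeO ÷ 71.844 g/mol = 0.14225 mol, giving 0.14225 Fe and 0.14225 O.
24.16 wt% Al2O3 ÷ 101.961 g/mol = 0.23695 mol, giving 0.47390 Al and 0.71085 O.
42.88 wt% SiO2 ÷ 60.083 g/mol = 0.71368 mol, giving 0.71368 Si and 1.42736 O.
Oxygen sums to 2.84566; scaling by 12/2.84566 = 4.21695 puts the formula on 12 O.
Si: 0.71368 × 4.21695 = 3.010 atoms per formula unit.

3.010 Si apfu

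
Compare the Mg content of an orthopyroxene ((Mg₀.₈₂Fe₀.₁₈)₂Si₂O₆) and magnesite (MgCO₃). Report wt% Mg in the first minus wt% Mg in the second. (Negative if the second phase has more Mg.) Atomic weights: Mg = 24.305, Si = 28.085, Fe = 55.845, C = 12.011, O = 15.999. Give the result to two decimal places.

-10.04 percentage points

Mg in (Mg₀.₈₂Fe₀.₁₈)₂Si₂O₆: molar mass 212.128 g/mol; 1.64×24.305 = 39.860 g → 18.79 wt%.
Mg in MgCO₃: molar mass 84.313 g/mol; 1×24.305 = 24.305 g → 28.83 wt%.
Difference = 18.79 − 28.83 = -10.04 percentage points.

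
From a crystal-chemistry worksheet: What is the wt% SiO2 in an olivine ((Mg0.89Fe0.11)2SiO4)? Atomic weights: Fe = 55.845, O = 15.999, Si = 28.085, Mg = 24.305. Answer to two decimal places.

40.70 wt%

Formula mass = 147.630 g/mol.
1 Si → 1.0000 mol SiO2 per formula unit; M(SiO2) = 60.083, so SiO2 mass = 60.083 g.
60.083/147.630 × 100 = 40.70 wt%.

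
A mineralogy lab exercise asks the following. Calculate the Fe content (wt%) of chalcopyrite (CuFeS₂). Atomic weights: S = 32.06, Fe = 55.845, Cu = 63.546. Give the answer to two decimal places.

M(CuFeS₂) = 183.511 g/mol.
Fe contributes 1 × 55.845 = 55.845 g per mole.
55.845/183.511 = 0.3043 → 30.43%.

30.43 wt%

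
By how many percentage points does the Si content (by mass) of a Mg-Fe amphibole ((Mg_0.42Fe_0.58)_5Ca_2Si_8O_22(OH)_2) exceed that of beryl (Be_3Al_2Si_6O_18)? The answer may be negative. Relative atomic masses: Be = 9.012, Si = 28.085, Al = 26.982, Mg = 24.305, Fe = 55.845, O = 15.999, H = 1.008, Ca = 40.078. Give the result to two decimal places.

-6.49 percentage points

First mineral: 224.680 g Si in 903.819 g formula = 24.86 wt% Si.
Second mineral: 168.510 g Si in 537.492 g formula = 31.35 wt% Si.
24.86% − 31.35% gives a difference of -6.49 percentage points.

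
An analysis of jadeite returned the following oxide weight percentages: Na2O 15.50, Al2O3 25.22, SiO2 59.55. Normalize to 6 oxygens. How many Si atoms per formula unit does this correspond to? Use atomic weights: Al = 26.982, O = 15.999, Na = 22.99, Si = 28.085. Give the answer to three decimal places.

Na2O: 15.50/61.979 = 0.25008 mol → 0.50016 mol Na, 0.25008 mol O.
Al2O3: 25.22/101.961 = 0.24735 mol → 0.49470 mol Al, 0.74205 mol O.
SiO2: 59.55/60.083 = 0.99113 mol → 0.99113 mol Si, 1.98226 mol O.
Total oxygen = 2.97439 mol. Normalization factor = 6/2.97439 = 2.01722.
Si per 6 O = 0.99113 × 2.01722 = 1.999.

1.999 Si apfu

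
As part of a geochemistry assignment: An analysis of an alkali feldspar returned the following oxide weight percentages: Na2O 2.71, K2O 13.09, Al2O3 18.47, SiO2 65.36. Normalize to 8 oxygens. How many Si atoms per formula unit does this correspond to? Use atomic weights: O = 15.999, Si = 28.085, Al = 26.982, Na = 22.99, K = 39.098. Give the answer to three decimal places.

2.999 Si apfu

Na2O (M=61.979): mol = 0.04372; Na = 0.08744, O = 0.04372.
K2O (M=94.195): mol = 0.13897; K = 0.27794, O = 0.13897.
Al2O3 (M=101.961): mol = 0.18115; Al = 0.36230, O = 0.54345.
SiO2 (M=60.083): mol = 1.08783; Si = 1.08783, O = 2.17566.
ΣO = 2.90180; factor = 8/ΣO = 2.75691.
Si apfu = 1.08783 × 2.75691 = 2.999.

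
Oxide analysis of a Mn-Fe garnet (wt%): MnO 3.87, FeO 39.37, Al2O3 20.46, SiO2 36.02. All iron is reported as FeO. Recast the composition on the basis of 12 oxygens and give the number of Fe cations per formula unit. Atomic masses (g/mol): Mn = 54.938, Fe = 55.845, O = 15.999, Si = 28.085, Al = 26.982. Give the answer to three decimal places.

MnO (M=70.937): mol = 0.05456; Mn = 0.05456, O = 0.05456.
FeO (M=71.844): mol = 0.54799; Fe = 0.54799, O = 0.54799.
Al2O3 (M=101.961): mol = 0.20066; Al = 0.40132, O = 0.60198.
SiO2 (M=60.083): mol = 0.59950; Si = 0.59950, O = 1.19900.
ΣO = 2.40353; factor = 12/ΣO = 4.99266.
Fe apfu = 0.54799 × 4.99266 = 2.736.

2.736 Fe apfu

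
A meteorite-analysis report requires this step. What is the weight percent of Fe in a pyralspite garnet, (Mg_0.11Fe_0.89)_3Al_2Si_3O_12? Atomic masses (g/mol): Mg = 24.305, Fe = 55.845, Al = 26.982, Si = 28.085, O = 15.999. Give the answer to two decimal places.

M((Mg_0.11Fe_0.89)_3Al_2Si_3O_12) = 487.334 g/mol.
Fe contributes 2.67 × 55.845 = 149.106 g per mole.
149.106/487.334 = 0.3060 → 30.60%.

30.60 mass %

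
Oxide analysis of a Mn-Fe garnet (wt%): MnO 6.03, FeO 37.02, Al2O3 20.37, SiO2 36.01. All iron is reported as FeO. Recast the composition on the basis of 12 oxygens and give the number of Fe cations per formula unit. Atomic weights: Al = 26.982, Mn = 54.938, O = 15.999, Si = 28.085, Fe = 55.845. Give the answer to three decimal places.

6.03 wt% MnO ÷ 70.937 g/mol = 0.08501 mol, giving 0.08501 Mn and 0.08501 O.
37.02 wt% FeO ÷ 71.844 g/mol = 0.51528 mol, giving 0.51528 Fe and 0.51528 O.
20.37 wt% Al2O3 ÷ 101.961 g/mol = 0.19978 mol, giving 0.39956 Al and 0.59934 O.
36.01 wt% SiO2 ÷ 60.083 g/mol = 0.59934 mol, giving 0.59934 Si and 1.19868 O.
Oxygen sums to 2.39831; scaling by 12/2.39831 = 5.00352 puts the formula on 12 O.
Fe: 0.51528 × 5.00352 = 2.578 atoms per formula unit.

2.578 Fe apfu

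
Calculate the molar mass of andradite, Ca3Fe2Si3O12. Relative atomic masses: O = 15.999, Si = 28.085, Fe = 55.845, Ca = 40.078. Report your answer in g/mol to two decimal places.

508.17 g/mol

The formula mass is the sum 3*40.078 + 2*55.845 + 3*28.085 + 12*15.999.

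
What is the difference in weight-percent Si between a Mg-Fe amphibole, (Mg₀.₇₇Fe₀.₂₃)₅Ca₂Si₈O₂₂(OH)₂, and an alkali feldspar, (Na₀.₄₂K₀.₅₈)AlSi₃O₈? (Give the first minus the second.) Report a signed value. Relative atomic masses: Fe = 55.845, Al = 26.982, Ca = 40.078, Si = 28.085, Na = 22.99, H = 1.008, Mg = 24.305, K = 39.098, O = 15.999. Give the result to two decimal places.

-4.55 percentage points

Si in (Mg₀.₇₇Fe₀.₂₃)₅Ca₂Si₈O₂₂(OH)₂: molar mass 848.624 g/mol; 8×28.085 = 224.680 g → 26.48 wt%.
Si in (Na₀.₄₂K₀.₅₈)AlSi₃O₈: molar mass 271.562 g/mol; 3×28.085 = 84.255 g → 31.03 wt%.
Difference = 26.48 − 31.03 = -4.55 percentage points.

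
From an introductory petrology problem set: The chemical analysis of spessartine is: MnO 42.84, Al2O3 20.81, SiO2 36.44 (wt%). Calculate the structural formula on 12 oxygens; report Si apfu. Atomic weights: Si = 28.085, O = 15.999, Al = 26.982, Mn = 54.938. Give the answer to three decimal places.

2.996 Si apfu

MnO: 42.84/70.937 = 0.60392 mol → 0.60392 mol Mn, 0.60392 mol O.
Al2O3: 20.81/101.961 = 0.20410 mol → 0.40820 mol Al, 0.61230 mol O.
SiO2: 36.44/60.083 = 0.60649 mol → 0.60649 mol Si, 1.21298 mol O.
Total oxygen = 2.42920 mol. Normalization factor = 12/2.42920 = 4.93990.
Si per 12 O = 0.60649 × 4.93990 = 2.996.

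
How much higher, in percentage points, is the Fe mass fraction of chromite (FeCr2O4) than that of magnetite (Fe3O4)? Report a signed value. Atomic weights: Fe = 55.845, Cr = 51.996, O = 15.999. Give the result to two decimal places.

-47.41 percentage points

Fe in FeCr2O4: molar mass 223.833 g/mol; 1×55.845 = 55.845 g → 24.95 wt%.
Fe in Fe3O4: molar mass 231.531 g/mol; 3×55.845 = 167.535 g → 72.36 wt%.
Difference = 24.95 − 72.36 = -47.41 percentage points.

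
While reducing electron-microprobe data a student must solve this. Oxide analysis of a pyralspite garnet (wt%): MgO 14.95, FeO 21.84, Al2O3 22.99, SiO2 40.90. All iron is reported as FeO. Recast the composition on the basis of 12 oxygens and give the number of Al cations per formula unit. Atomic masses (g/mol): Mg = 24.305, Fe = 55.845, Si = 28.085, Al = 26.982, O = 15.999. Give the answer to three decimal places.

1.995 Al apfu

MgO: 14.95/40.304 = 0.37093 mol → 0.37093 mol Mg, 0.37093 mol O.
FeO: 21.84/71.844 = 0.30399 mol → 0.30399 mol Fe, 0.30399 mol O.
Al2O3: 22.99/101.961 = 0.22548 mol → 0.45096 mol Al, 0.67644 mol O.
SiO2: 40.90/60.083 = 0.68072 mol → 0.68072 mol Si, 1.36144 mol O.
Total oxygen = 2.71280 mol. Normalization factor = 12/2.71280 = 4.42347.
Al per 12 O = 0.45096 × 4.42347 = 1.995.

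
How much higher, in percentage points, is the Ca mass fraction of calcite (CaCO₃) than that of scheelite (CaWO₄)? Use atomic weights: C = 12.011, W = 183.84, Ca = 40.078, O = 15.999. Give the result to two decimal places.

26.12 percentage points

Ca in CaCO₃: molar mass 100.086 g/mol; 1×40.078 = 40.078 g → 40.04 wt%.
Ca in CaWO₄: molar mass 287.914 g/mol; 1×40.078 = 40.078 g → 13.92 wt%.
Difference = 40.04 − 13.92 = 26.12 percentage points.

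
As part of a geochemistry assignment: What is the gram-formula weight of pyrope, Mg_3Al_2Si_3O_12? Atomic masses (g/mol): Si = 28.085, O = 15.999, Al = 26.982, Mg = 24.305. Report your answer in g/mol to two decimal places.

403.12 g/mol

M = 3(24.305) + 2(26.982) + 3(28.085) + 12(15.999)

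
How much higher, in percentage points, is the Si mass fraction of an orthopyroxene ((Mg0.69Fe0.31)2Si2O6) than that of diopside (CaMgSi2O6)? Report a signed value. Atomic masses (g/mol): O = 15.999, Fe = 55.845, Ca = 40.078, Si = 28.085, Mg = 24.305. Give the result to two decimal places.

M((Mg0.69Fe0.31)2Si2O6) = 220.329 g/mol, so wt% Si = 56.170/220.329 × 100 = 25.49%.
M(CaMgSi2O6) = 216.547 g/mol, so wt% Si = 56.170/216.547 × 100 = 25.94%.
25.49 − 25.94 = -0.45 pp.

-0.45 percentage points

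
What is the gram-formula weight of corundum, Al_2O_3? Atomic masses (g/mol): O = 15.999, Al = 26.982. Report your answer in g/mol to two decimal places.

101.96 g/mol

M = 2(26.982) + 3(15.999)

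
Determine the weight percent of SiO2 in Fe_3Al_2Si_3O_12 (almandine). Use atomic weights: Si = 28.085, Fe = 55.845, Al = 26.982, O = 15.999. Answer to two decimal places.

Formula mass = 497.742 g/mol.
3 Si → 3.0000 mol SiO2 per formula unit; M(SiO2) = 60.083, so SiO2 mass = 180.249 g.
180.249/497.742 × 100 = 36.21 wt%.

36.21 wt%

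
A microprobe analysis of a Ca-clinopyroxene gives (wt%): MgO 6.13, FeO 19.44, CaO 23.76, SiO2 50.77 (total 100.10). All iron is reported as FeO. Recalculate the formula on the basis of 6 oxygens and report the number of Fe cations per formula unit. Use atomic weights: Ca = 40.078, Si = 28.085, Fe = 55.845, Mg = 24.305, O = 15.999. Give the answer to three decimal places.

0.640 Fe apfu

MgO (M=40.304): mol = 0.15209; Mg = 0.15209, O = 0.15209.
FeO (M=71.844): mol = 0.27059; Fe = 0.27059, O = 0.27059.
CaO (M=56.077): mol = 0.42370; Ca = 0.42370, O = 0.42370.
SiO2 (M=60.083): mol = 0.84500; Si = 0.84500, O = 1.69000.
ΣO = 2.53638; factor = 6/ΣO = 2.36558.
Fe apfu = 0.27059 × 2.36558 = 0.640.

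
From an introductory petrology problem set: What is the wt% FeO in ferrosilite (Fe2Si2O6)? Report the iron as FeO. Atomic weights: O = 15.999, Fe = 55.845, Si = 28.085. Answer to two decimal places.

54.46 wt%

M(Fe2Si2O6) = 263.854 g/mol; M(FeO) = 71.844 g/mol.
Moles FeO per formula unit = 2 Fe ÷ 1 = 2.0000.
FeO fraction = (2.0000 × 71.844) / 263.854 = 143.688/263.854 = 0.5446.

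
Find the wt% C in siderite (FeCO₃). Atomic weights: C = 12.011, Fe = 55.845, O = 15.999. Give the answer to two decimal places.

M(FeCO₃) = 115.853 g/mol.
C contributes 1 × 12.011 = 12.011 g per mole.
12.011/115.853 = 0.1037 → 10.37%.

10.37 mass %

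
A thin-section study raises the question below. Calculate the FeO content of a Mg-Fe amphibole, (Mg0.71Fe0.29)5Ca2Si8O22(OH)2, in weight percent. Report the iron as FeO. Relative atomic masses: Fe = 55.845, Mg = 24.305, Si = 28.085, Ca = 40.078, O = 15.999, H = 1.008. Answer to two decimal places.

12.14 wt%

Molar mass of (Mg0.71Fe0.29)5Ca2Si8O22(OH)2 = 3.55×24.305 + 1.45×55.845 + 2×40.078 + 8×28.085 + 24×15.999 + 2×1.008 = 858.086 g/mol.
Each formula unit contains 1.45 Fe, equivalent to 1.45/1 = 1.4500 mol FeO.
M(FeO) = 1×55.845 + 1×15.999 = 71.844 g/mol.
Mass of FeO per formula unit = 1.4500 × 71.844 = 104.174 g.
FeO wt% = 104.174 / 858.086 × 100 = 12.14%.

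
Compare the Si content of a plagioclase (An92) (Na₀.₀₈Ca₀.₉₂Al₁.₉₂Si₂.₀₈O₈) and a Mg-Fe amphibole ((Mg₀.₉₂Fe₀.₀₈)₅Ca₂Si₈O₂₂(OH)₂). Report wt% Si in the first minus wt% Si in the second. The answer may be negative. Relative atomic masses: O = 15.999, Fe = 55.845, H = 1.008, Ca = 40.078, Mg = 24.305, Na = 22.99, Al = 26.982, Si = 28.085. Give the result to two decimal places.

-6.14 percentage points

M(Na₀.₀₈Ca₀.₉₂Al₁.₉₂Si₂.₀₈O₈) = 276.925 g/mol, so wt% Si = 58.417/276.925 × 100 = 21.09%.
M((Mg₀.₉₂Fe₀.₀₈)₅Ca₂Si₈O₂₂(OH)₂) = 824.969 g/mol, so wt% Si = 224.680/824.969 × 100 = 27.23%.
21.09 − 27.23 = -6.14 pp.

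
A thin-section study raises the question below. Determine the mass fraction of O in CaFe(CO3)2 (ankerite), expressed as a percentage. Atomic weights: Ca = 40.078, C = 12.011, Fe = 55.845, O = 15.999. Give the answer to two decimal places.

44.45 weight percent

Formula mass = 1×40.078 + 1×55.845 + 2×12.011 + 6×15.999 = 215.939 g/mol, of which 95.994 g is O.
So O makes up 95.994/215.939 = 0.4445 of the mass, i.e. 44.45%.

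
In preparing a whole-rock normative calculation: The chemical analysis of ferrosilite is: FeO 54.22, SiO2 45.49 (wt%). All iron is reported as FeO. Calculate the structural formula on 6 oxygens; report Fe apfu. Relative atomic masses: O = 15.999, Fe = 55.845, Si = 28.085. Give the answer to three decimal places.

1.996 Fe apfu

54.22 wt% FeO ÷ 71.844 g/mol = 0.75469 mol, giving 0.75469 Fe and 0.75469 O.
45.49 wt% SiO2 ÷ 60.083 g/mol = 0.75712 mol, giving 0.75712 Si and 1.51424 O.
Oxygen sums to 2.26893; scaling by 6/2.26893 = 2.64442 puts the formula on 6 O.
Fe: 0.75469 × 2.64442 = 1.996 atoms per formula unit.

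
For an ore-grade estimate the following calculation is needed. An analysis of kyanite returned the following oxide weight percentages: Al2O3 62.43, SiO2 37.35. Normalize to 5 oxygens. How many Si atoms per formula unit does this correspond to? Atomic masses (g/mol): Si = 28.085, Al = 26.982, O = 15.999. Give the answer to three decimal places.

1.009 Si apfu

Al2O3 (M=101.961): mol = 0.61229; Al = 1.22458, O = 1.83687.
SiO2 (M=60.083): mol = 0.62164; Si = 0.62164, O = 1.24328.
ΣO = 3.08015; factor = 5/ΣO = 1.62330.
Si apfu = 0.62164 × 1.62330 = 1.009.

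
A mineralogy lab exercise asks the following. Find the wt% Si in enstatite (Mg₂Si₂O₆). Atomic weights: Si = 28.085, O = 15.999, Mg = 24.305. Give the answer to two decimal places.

Molar mass of Mg₂Si₂O₆: 2*24.305 + 2*28.085 + 6*15.999 = 200.774 g/mol.
Mass of Si per formula unit: 2 × 28.085 = 56.170 g.
Weight fraction Si = 56.170 / 200.774 = 0.2798.

27.98 wt%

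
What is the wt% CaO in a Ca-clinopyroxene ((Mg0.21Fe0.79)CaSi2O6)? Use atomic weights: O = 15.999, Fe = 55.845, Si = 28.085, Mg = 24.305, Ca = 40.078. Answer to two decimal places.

Molar mass of (Mg0.21Fe0.79)CaSi2O6 = 0.21·24.305 + 0.79·55.845 + 1·40.078 + 2·28.085 + 6·15.999 = 241.464 g/mol.
Each formula unit contains 1 Ca, equivalent to 1/1 = 1.0000 mol CaO.
M(CaO) = 1×40.078 + 1×15.999 = 56.077 g/mol.
Mass of CaO per formula unit = 1.0000 × 56.077 = 56.077 g.
CaO wt% = 56.077 / 241.464 × 100 = 23.22%.

23.22 wt%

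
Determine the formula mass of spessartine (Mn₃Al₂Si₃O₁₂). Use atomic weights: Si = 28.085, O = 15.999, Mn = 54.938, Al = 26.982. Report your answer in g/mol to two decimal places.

M = 3(54.938) + 2(26.982) + 3(28.085) + 12(15.999)

495.02 g/mol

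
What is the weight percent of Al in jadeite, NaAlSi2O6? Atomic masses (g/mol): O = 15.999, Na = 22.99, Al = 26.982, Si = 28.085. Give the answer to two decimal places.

M(NaAlSi2O6) = 202.136 g/mol.
Al contributes 1 × 26.982 = 26.982 g per mole.
26.982/202.136 = 0.1335 → 13.35%.

13.35 mass %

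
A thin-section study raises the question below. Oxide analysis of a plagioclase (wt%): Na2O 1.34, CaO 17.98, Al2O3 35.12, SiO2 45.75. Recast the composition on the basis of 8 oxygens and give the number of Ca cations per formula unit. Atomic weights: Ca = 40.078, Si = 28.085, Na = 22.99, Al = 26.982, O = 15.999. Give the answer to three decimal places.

Na2O (M=61.979): mol = 0.02162; Na = 0.04324, O = 0.02162.
CaO (M=56.077): mol = 0.32063; Ca = 0.32063, O = 0.32063.
Al2O3 (M=101.961): mol = 0.34445; Al = 0.68890, O = 1.03335.
SiO2 (M=60.083): mol = 0.76145; Si = 0.76145, O = 1.52290.
ΣO = 2.89850; factor = 8/ΣO = 2.76005.
Ca apfu = 0.32063 × 2.76005 = 0.885.

0.885 Ca apfu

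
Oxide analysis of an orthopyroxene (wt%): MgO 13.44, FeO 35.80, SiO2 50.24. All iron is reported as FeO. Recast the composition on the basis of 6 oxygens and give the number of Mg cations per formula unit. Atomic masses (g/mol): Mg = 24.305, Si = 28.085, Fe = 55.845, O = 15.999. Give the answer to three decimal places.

0.799 Mg apfu

13.44 wt% MgO ÷ 40.304 g/mol = 0.33347 mol, giving 0.33347 Mg and 0.33347 O.
35.80 wt% FeO ÷ 71.844 g/mol = 0.49830 mol, giving 0.49830 Fe and 0.49830 O.
50.24 wt% SiO2 ÷ 60.083 g/mol = 0.83618 mol, giving 0.83618 Si and 1.67236 O.
Oxygen sums to 2.50413; scaling by 6/2.50413 = 2.39604 puts the formula on 6 O.
Mg: 0.33347 × 2.39604 = 0.799 atoms per formula unit.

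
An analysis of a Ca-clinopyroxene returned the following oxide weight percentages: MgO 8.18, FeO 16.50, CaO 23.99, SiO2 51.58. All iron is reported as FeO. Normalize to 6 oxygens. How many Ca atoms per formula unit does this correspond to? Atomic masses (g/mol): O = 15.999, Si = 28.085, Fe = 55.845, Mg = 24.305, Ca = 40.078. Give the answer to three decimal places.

0.996 Ca apfu

MgO (M=40.304): mol = 0.20296; Mg = 0.20296, O = 0.20296.
FeO (M=71.844): mol = 0.22966; Fe = 0.22966, O = 0.22966.
CaO (M=56.077): mol = 0.42780; Ca = 0.42780, O = 0.42780.
SiO2 (M=60.083): mol = 0.85848; Si = 0.85848, O = 1.71696.
ΣO = 2.57738; factor = 6/ΣO = 2.32795.
Ca apfu = 0.42780 × 2.32795 = 0.996.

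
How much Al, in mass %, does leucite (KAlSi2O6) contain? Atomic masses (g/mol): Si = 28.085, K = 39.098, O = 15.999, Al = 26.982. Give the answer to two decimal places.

12.36 mass %

Molar mass of KAlSi2O6: 1*39.098 + 1*26.982 + 2*28.085 + 6*15.999 = 218.244 g/mol.
Mass of Al per formula unit: 1 × 26.982 = 26.982 g.
Weight fraction Al = 26.982 / 218.244 = 0.1236.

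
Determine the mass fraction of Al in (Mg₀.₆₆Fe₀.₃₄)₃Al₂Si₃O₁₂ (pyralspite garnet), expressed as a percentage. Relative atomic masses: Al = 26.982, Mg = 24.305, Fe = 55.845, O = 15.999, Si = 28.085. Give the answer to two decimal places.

12.40 weight percent

Molar mass of (Mg₀.₆₆Fe₀.₃₄)₃Al₂Si₃O₁₂: 1.98×24.305 + 1.02×55.845 + 2×26.982 + 3×28.085 + 12×15.999 = 435.293 g/mol.
Mass of Al per formula unit: 2 × 26.982 = 53.964 g.
Weight fraction Al = 53.964 / 435.293 = 0.1240.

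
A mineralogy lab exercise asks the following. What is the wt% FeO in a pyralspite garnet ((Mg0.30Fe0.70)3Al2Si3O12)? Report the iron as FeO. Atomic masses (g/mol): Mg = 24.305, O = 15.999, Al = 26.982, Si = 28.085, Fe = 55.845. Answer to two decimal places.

Molar mass of (Mg0.30Fe0.70)3Al2Si3O12 = 0.90·24.305 + 2.10·55.845 + 2·26.982 + 3·28.085 + 12·15.999 = 469.356 g/mol.
Each formula unit contains 2.10 Fe, equivalent to 2.10/1 = 2.1000 mol FeO.
M(FeO) = 1×55.845 + 1×15.999 = 71.844 g/mol.
Mass of FeO per formula unit = 2.1000 × 71.844 = 150.872 g.
FeO wt% = 150.872 / 469.356 × 100 = 32.14%.

32.14 wt%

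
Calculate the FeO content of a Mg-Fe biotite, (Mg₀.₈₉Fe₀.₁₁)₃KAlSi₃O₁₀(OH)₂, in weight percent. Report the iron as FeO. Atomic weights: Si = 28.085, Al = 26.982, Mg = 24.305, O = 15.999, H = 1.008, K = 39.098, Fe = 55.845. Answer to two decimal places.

Molar mass of (Mg₀.₈₉Fe₀.₁₁)₃KAlSi₃O₁₀(OH)₂ = 2.67×24.305 + 0.33×55.845 + 1×39.098 + 1×26.982 + 3×28.085 + 12×15.999 + 2×1.008 = 427.662 g/mol.
Each formula unit contains 0.33 Fe, equivalent to 0.33/1 = 0.3300 mol FeO.
M(FeO) = 1×55.845 + 1×15.999 = 71.844 g/mol.
Mass of FeO per formula unit = 0.3300 × 71.844 = 23.709 g.
FeO wt% = 23.709 / 427.662 × 100 = 5.54%.

5.54 wt%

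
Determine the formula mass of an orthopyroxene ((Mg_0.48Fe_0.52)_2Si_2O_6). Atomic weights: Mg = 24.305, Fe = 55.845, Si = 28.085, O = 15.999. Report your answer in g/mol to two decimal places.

233.58 g/mol

Mg: 0.96 × 24.305 = 23.3328
Fe: 1.04 × 55.845 = 58.0788
Si: 2 × 28.085 = 56.1700
O: 6 × 15.999 = 95.9940
Summing the contributions gives the formula mass.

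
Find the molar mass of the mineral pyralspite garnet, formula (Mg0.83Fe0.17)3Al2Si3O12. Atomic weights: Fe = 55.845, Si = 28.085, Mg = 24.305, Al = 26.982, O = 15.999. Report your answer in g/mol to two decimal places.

The formula mass is the sum 2.49×24.305 + 0.51×55.845 + 2×26.982 + 3×28.085 + 12×15.999.

419.21 g/mol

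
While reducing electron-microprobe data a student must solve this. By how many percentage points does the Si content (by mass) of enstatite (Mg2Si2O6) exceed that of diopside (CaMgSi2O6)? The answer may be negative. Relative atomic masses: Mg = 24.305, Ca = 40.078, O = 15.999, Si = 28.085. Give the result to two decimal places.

2.04 percentage points

First mineral: 56.170 g Si in 200.774 g formula = 27.98 wt% Si.
Second mineral: 56.170 g Si in 216.547 g formula = 25.94 wt% Si.
27.98% − 25.94% gives a difference of 2.04 percentage points.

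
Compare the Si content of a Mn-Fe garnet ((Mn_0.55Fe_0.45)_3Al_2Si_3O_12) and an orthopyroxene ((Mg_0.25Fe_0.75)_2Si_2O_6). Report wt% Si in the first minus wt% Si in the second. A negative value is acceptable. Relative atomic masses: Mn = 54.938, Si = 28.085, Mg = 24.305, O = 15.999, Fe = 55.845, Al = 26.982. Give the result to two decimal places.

M((Mn_0.55Fe_0.45)_3Al_2Si_3O_12) = 496.245 g/mol, so wt% Si = 84.255/496.245 × 100 = 16.98%.
M((Mg_0.25Fe_0.75)_2Si_2O_6) = 248.084 g/mol, so wt% Si = 56.170/248.084 × 100 = 22.64%.
16.98 − 22.64 = -5.66 pp.

-5.66 percentage points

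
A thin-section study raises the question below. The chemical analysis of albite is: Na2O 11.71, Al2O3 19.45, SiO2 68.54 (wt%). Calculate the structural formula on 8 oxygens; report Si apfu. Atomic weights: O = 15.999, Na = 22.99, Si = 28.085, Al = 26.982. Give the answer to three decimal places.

2.999 Si apfu

Na2O (M=61.979): mol = 0.18893; Na = 0.37786, O = 0.18893.
Al2O3 (M=101.961): mol = 0.19076; Al = 0.38152, O = 0.57228.
SiO2 (M=60.083): mol = 1.14076; Si = 1.14076, O = 2.28152.
ΣO = 3.04273; factor = 8/ΣO = 2.62922.
Si apfu = 1.14076 × 2.62922 = 2.999.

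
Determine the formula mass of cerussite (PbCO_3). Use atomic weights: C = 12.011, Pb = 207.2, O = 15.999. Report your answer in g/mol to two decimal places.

267.21 g/mol

M = 1·207.2 + 1·12.011 + 3·15.999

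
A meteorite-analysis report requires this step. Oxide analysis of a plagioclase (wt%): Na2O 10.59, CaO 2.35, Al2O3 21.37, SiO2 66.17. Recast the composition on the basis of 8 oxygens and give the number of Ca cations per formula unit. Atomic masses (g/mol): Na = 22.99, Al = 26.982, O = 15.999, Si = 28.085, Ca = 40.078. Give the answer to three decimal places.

0.110 Ca apfu

10.59 wt% Na2O ÷ 61.979 g/mol = 0.17086 mol, giving 0.34172 Na and 0.17086 O.
2.35 wt% CaO ÷ 56.077 g/mol = 0.04191 mol, giving 0.04191 Ca and 0.04191 O.
21.37 wt% Al2O3 ÷ 101.961 g/mol = 0.20959 mol, giving 0.41918 Al and 0.62877 O.
66.17 wt% SiO2 ÷ 60.083 g/mol = 1.10131 mol, giving 1.10131 Si and 2.20262 O.
Oxygen sums to 3.04416; scaling by 8/3.04416 = 2.62798 puts the formula on 8 O.
Ca: 0.04191 × 2.62798 = 0.110 atoms per formula unit.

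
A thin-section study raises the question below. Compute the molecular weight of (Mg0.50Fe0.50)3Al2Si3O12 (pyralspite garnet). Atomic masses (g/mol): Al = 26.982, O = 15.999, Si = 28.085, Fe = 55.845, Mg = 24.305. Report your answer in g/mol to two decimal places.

450.43 g/mol

M = 1.50*24.305 + 1.50*55.845 + 2*26.982 + 3*28.085 + 12*15.999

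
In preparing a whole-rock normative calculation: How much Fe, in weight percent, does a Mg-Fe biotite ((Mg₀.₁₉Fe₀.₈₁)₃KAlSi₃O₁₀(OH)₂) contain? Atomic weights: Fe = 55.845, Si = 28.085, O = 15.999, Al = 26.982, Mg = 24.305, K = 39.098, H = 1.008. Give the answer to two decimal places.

Formula mass = 0.57*24.305 + 2.43*55.845 + 1*39.098 + 1*26.982 + 3*28.085 + 12*15.999 + 2*1.008 = 493.896 g/mol, of which 135.703 g is Fe.
So Fe makes up 135.703/493.896 = 0.2748 of the mass, i.e. 27.48%.

27.48 weight percent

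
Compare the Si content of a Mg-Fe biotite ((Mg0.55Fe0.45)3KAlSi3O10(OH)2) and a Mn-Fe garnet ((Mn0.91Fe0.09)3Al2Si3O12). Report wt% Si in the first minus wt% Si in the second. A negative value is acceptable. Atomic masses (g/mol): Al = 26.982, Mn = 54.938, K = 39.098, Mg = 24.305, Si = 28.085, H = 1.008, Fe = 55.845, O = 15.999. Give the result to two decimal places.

1.31 percentage points

First mineral: 84.255 g Si in 459.833 g formula = 18.32 wt% Si.
Second mineral: 84.255 g Si in 495.266 g formula = 17.01 wt% Si.
18.32% − 17.01% gives a difference of 1.31 percentage points.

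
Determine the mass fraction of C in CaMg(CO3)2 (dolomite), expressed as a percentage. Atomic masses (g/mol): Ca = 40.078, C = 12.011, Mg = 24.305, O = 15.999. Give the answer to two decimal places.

13.03 mass %

Molar mass of CaMg(CO3)2: 1×40.078 + 1×24.305 + 2×12.011 + 6×15.999 = 184.399 g/mol.
Mass of C per formula unit: 2 × 12.011 = 24.022 g.
Weight fraction C = 24.022 / 184.399 = 0.1303.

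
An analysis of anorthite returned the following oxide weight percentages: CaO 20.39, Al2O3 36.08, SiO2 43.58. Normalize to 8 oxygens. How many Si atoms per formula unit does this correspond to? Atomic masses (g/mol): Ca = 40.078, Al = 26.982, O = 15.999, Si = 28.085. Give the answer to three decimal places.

20.39 wt% CaO ÷ 56.077 g/mol = 0.36361 mol, giving 0.36361 Ca and 0.36361 O.
36.08 wt% Al2O3 ÷ 101.961 g/mol = 0.35386 mol, giving 0.70772 Al and 1.06158 O.
43.58 wt% SiO2 ÷ 60.083 g/mol = 0.72533 mol, giving 0.72533 Si and 1.45066 O.
Oxygen sums to 2.87585; scaling by 8/2.87585 = 2.78179 puts the formula on 8 O.
Si: 0.72533 × 2.78179 = 2.018 atoms per formula unit.

2.018 Si apfu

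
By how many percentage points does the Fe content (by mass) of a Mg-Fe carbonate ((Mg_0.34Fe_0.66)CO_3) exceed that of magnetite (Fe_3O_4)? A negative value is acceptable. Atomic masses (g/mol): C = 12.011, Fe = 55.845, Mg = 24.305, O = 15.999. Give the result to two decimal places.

-37.30 percentage points

First mineral: 36.858 g Fe in 105.129 g formula = 35.06 wt% Fe.
Second mineral: 167.535 g Fe in 231.531 g formula = 72.36 wt% Fe.
35.06% − 72.36% gives a difference of -37.30 percentage points.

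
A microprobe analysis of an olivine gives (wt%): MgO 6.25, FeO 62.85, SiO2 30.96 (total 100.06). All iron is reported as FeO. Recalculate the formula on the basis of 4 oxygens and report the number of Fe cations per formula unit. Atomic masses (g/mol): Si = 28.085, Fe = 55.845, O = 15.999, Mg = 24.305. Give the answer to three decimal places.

1.698 Fe apfu

6.25 wt% MgO ÷ 40.304 g/mol = 0.15507 mol, giving 0.15507 Mg and 0.15507 O.
62.85 wt% FeO ÷ 71.844 g/mol = 0.87481 mol, giving 0.87481 Fe and 0.87481 O.
30.96 wt% SiO2 ÷ 60.083 g/mol = 0.51529 mol, giving 0.51529 Si and 1.03058 O.
Oxygen sums to 2.06046; scaling by 4/2.06046 = 1.94131 puts the formula on 4 O.
Fe: 0.87481 × 1.94131 = 1.698 atoms per formula unit.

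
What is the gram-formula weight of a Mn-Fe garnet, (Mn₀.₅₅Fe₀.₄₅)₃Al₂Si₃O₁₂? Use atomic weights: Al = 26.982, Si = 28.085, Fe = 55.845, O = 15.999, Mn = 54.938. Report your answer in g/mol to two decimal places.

M = 1.65(54.938) + 1.35(55.845) + 2(26.982) + 3(28.085) + 12(15.999)

496.25 g/mol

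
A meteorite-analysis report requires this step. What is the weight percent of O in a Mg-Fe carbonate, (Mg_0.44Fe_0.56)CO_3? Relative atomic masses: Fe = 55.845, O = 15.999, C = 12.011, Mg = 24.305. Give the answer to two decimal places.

M((Mg_0.44Fe_0.56)CO_3) = 101.975 g/mol.
O contributes 3 × 15.999 = 47.997 g per mole.
47.997/101.975 = 0.4707 → 47.07%.

47.07 wt%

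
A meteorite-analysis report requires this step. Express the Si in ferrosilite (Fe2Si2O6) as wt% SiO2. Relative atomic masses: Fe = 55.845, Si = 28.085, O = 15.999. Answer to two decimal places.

M(Fe2Si2O6) = 263.854 g/mol; M(SiO2) = 60.083 g/mol.
Moles SiO2 per formula unit = 2 Si ÷ 1 = 2.0000.
SiO2 fraction = (2.0000 × 60.083) / 263.854 = 120.166/263.854 = 0.4554.

45.54 wt%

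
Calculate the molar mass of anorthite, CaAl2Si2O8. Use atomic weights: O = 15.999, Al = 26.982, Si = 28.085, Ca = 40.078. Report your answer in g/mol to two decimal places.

The formula mass is the sum 1·40.078 + 2·26.982 + 2·28.085 + 8·15.999.

278.20 g/mol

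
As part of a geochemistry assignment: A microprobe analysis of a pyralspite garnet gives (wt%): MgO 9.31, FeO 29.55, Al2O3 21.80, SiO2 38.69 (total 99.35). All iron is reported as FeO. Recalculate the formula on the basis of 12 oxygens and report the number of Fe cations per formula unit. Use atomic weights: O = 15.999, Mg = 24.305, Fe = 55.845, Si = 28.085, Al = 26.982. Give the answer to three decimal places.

1.919 Fe apfu

9.31 wt% MgO ÷ 40.304 g/mol = 0.23099 mol, giving 0.23099 Mg and 0.23099 O.
29.55 wt% FeO ÷ 71.844 g/mol = 0.41131 mol, giving 0.41131 Fe and 0.41131 O.
21.80 wt% Al2O3 ÷ 101.961 g/mol = 0.21381 mol, giving 0.42762 Al and 0.64143 O.
38.69 wt% SiO2 ÷ 60.083 g/mol = 0.64394 mol, giving 0.64394 Si and 1.28788 O.
Oxygen sums to 2.57161; scaling by 12/2.57161 = 4.66634 puts the formula on 12 O.
Fe: 0.41131 × 4.66634 = 1.919 atoms per formula unit.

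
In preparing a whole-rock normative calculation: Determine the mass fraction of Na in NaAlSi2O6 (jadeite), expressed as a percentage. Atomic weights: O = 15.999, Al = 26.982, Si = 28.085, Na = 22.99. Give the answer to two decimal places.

Molar mass of NaAlSi2O6: 1·22.99 + 1·26.982 + 2·28.085 + 6·15.999 = 202.136 g/mol.
Mass of Na per formula unit: 1 × 22.99 = 22.990 g.
Weight fraction Na = 22.990 / 202.136 = 0.1137.

11.37 wt%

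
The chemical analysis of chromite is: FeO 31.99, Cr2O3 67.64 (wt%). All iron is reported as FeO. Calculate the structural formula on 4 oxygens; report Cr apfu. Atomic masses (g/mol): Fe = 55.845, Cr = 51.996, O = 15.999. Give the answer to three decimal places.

2.000 Cr apfu

FeO: 31.99/71.844 = 0.44527 mol → 0.44527 mol Fe, 0.44527 mol O.
Cr2O3: 67.64/151.989 = 0.44503 mol → 0.89006 mol Cr, 1.33509 mol O.
Total oxygen = 1.78036 mol. Normalization factor = 4/1.78036 = 2.24674.
Cr per 4 O = 0.89006 × 2.24674 = 2.000.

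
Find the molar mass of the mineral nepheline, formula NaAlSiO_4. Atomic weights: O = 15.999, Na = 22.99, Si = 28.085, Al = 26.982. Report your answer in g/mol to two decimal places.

The formula mass is the sum 1(22.99) + 1(26.982) + 1(28.085) + 4(15.999).

142.05 g/mol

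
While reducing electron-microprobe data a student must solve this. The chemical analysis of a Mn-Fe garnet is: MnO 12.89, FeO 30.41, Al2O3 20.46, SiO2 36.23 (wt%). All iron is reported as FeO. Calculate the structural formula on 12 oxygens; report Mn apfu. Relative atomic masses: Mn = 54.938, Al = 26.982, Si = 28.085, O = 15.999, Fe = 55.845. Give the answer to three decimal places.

12.89 wt% MnO ÷ 70.937 g/mol = 0.18171 mol, giving 0.18171 Mn and 0.18171 O.
30.41 wt% FeO ÷ 71.844 g/mol = 0.42328 mol, giving 0.42328 Fe and 0.42328 O.
20.46 wt% Al2O3 ÷ 101.961 g/mol = 0.20066 mol, giving 0.40132 Al and 0.60198 O.
36.23 wt% SiO2 ÷ 60.083 g/mol = 0.60300 mol, giving 0.60300 Si and 1.20600 O.
Oxygen sums to 2.41297; scaling by 12/2.41297 = 4.97312 puts the formula on 12 O.
Mn: 0.18171 × 4.97312 = 0.904 atoms per formula unit.

0.904 Mn apfu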